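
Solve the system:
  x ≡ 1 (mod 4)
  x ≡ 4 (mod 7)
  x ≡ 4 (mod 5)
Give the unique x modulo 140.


Moduli 4, 7, 5 are pairwise coprime; by CRT there is a unique solution modulo M = 4 · 7 · 5 = 140.
Solve pairwise, accumulating the modulus:
  Start with x ≡ 1 (mod 4).
  Combine with x ≡ 4 (mod 7): since gcd(4, 7) = 1, we get a unique residue mod 28.
    Write x = 1 + 4·t and substitute into x ≡ 4 (mod 7): 4·t ≡ 4 − 1 = 3 (mod 7).
    The inverse of 4 mod 7 is 2 (since 4·2 = 8 = 1·7 + 1), so t ≡ 2·3 = 6 ≡ 6 (mod 7).
    Then x = 1 + 4·6 = 25, valid modulo lcm(4, 7) = 28: x ≡ 25 (mod 28).
  Combine with x ≡ 4 (mod 5): since gcd(28, 5) = 1, we get a unique residue mod 140.
    Write x = 25 + 28·t and substitute into x ≡ 4 (mod 5): 28·t ≡ 4 − 25 = -21 (mod 5).
    Reduce coefficients mod 5: 3·t ≡ 4 (mod 5).
    The inverse of 3 mod 5 is 2 (since 3·2 = 6 = 1·5 + 1), so t ≡ 2·4 = 8 ≡ 3 (mod 5).
    Then x = 25 + 28·3 = 109, valid modulo lcm(28, 5) = 140: x ≡ 109 (mod 140).
Verify: 109 mod 4 = 1 ✓, 109 mod 7 = 4 ✓, 109 mod 5 = 4 ✓.

x ≡ 109 (mod 140).


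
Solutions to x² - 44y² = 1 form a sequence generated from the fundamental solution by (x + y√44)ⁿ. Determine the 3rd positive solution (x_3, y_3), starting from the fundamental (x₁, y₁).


Step 1: Find the fundamental solution (x₁, y₁) of x² - 44y² = 1.
  Expand √44 as a continued fraction. a₀ = ⌊√44⌋ = 6; iterate m_{k+1} = d_k·a_k − m_k, d_{k+1} = (44 − m_{k+1}²)/d_k, a_{k+1} = ⌊(a₀ + m_{k+1})/d_{k+1}⌋ (starting m₀ = 0, d₀ = 1), with convergents p_k = a_k·p_{k-1} + p_{k-2}, q_k = a_k·q_{k-1} + q_{k-2} (p₋₁ = 1, q₋₁ = 0):
  k = 0: a₀ = 6; p₀/q₀ = 6/1; p₀² − 44·q₀² = 36 − 44 = -8.
  k = 1: m = 6, d = 8, a = ⌊(6 + 6)/8⌋ = 1; p/q = (1·6 + 1)/(1·1 + 0) = 7/1; p² − 44·q² = 49 − 44 = 5.
  k = 2: m = 2, d = 5, a = ⌊(6 + 2)/5⌋ = 1; p/q = (1·7 + 6)/(1·1 + 1) = 13/2; p² − 44·q² = 169 − 176 = -7.
  k = 3: m = 3, d = 7, a = ⌊(6 + 3)/7⌋ = 1; p/q = (1·13 + 7)/(1·2 + 1) = 20/3; p² − 44·q² = 400 − 396 = 4.
  k = 4: m = 4, d = 4, a = ⌊(6 + 4)/4⌋ = 2; p/q = (2·20 + 13)/(2·3 + 2) = 53/8; p² − 44·q² = 2809 − 2816 = -7.
  k = 5: m = 4, d = 7, a = ⌊(6 + 4)/7⌋ = 1; p/q = (1·53 + 20)/(1·8 + 3) = 73/11; p² − 44·q² = 5329 − 5324 = 5.
  k = 6: m = 3, d = 5, a = ⌊(6 + 3)/5⌋ = 1; p/q = (1·73 + 53)/(1·11 + 8) = 126/19; p² − 44·q² = 15876 − 15884 = -8.
  k = 7: m = 2, d = 8, a = ⌊(6 + 2)/8⌋ = 1; p/q = (1·126 + 73)/(1·19 + 11) = 199/30; p² − 44·q² = 39601 − 39600 = 1.
  The first convergent with p² − 44·q² = 1 gives the fundamental solution (x₁, y₁) = (199, 30).
Step 2: Apply the recurrence (x_{n+1}, y_{n+1}) = (x₁x_n + 44y₁y_n, x₁y_n + y₁x_n) repeatedly.
  From (x_1, y_1) = (199, 30): x_2 = 199·199 + 44·30·30 = 79201; y_2 = 199·30 + 30·199 = 11940.
  From (x_2, y_2) = (79201, 11940): x_3 = 199·79201 + 44·30·11940 = 31521799; y_3 = 199·11940 + 30·79201 = 4752090.
Step 3: Verify x_3² - 44·y_3² = 993623812196401 - 993623812196400 = 1 (should be 1). ✓

(x_1, y_1) = (199, 30); (x_3, y_3) = (31521799, 4752090).


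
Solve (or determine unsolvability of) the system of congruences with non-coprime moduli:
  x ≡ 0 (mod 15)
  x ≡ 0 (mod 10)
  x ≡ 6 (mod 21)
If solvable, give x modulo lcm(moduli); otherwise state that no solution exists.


Moduli 15, 10, 21 are not pairwise coprime, so CRT works modulo lcm(m_i) when all pairwise compatibility conditions hold.
Pairwise compatibility: gcd(m_i, m_j) must divide a_i - a_j for every pair.
Merge one congruence at a time:
  Start: x ≡ 0 (mod 15).
  Combine with x ≡ 0 (mod 10): gcd(15, 10) = 5; 0 - 0 = 0, which IS divisible by 5, so compatible.
    Write x = 0 + 15·t and substitute into x ≡ 0 (mod 10): 15·t ≡ 0 − 0 = 0 (mod 10).
    Divide the congruence (and modulus) by g = 5: 3·t ≡ 0 (mod 2).
    Reduce coefficients mod 2: 1·t ≡ 0 (mod 2).
    So t ≡ 0 (mod 2).
    Then x = 0 + 15·0 = 0, valid modulo lcm(15, 10) = 30: x ≡ 0 (mod 30).
  Combine with x ≡ 6 (mod 21): gcd(30, 21) = 3; 6 - 0 = 6, which IS divisible by 3, so compatible.
    Write x = 0 + 30·t and substitute into x ≡ 6 (mod 21): 30·t ≡ 6 − 0 = 6 (mod 21).
    Divide the congruence (and modulus) by g = 3: 10·t ≡ 2 (mod 7).
    Reduce coefficients mod 7: 3·t ≡ 2 (mod 7).
    The inverse of 3 mod 7 is 5 (since 3·5 = 15 = 2·7 + 1), so t ≡ 5·2 = 10 ≡ 3 (mod 7).
    Then x = 0 + 30·3 = 90, valid modulo lcm(30, 21) = 210: x ≡ 90 (mod 210).
Verify: 90 mod 15 = 0, 90 mod 10 = 0, 90 mod 21 = 6.

x ≡ 90 (mod 210).


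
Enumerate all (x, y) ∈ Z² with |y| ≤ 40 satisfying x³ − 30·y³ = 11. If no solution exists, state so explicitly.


The equation is x³ - 30y³ = 11. For fixed y, x³ = 30·y³ + 11, so a solution requires the RHS to be a perfect cube.
Strategy: iterate y from -40 to 40, compute RHS = 30·y³ + 11, and check whether it is a (positive or negative) perfect cube.
Check small values of y:
  y = 0: RHS = 11 is not a perfect cube.
  y = 1: RHS = 41 is not a perfect cube.
  y = -1: RHS = -19 is not a perfect cube.
  y = 2: RHS = 251 is not a perfect cube.
  y = -2: RHS = -229 is not a perfect cube.
  y = 3: RHS = 821 is not a perfect cube.
  y = -3: RHS = -799 is not a perfect cube.
Continuing the search up to |y| = 40 finds no solutions either.
No (x, y) in the scanned range satisfies the equation.

No integer solutions with |y| ≤ 40.


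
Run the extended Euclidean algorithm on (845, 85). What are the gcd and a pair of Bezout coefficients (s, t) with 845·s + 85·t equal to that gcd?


Euclidean algorithm on (845, 85) — divide until remainder is 0:
  845 = 9 · 85 + 80
  85 = 1 · 80 + 5
  80 = 16 · 5 + 0
gcd(845, 85) = 5.
Track Bezout coefficients alongside the remainders: start with r₀ = 845 = a·1 + b·0 (s = 1, t = 0) and r₁ = 85 = a·0 + b·1 (s = 0, t = 1); each new remainder r_{k+1} = r_{k-1} − q_k·r_k inherits s_{k+1} = s_{k-1} − q_k·s_k, t_{k+1} = t_{k-1} − q_k·t_k, so r_k = a·s_k + b·t_k at every step:
  q = 9: r = 80, s = 1 − 9·0 = 1, t = 0 − 9·1 = -9  (check: 845·1 + 85·(-9) = 80)
  q = 1: r = 5, s = 0 − 1·1 = -1, t = 1 − 1·(-9) = 10  (check: 845·(-1) + 85·10 = 5)
The row with r = 5 (the gcd) gives the Bezout coefficients s = -1, t = 10.
Result: 845 · (-1) + 85 · (10) = 5.

gcd(845, 85) = 5; s = -1, t = 10 (check: 845·(-1) + 85·10 = 5).


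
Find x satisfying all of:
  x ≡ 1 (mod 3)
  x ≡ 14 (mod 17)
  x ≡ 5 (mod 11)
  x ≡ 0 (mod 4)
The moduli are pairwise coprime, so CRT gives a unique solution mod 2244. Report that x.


Product of moduli M = 3 · 17 · 11 · 4 = 2244.
Merge one congruence at a time:
  Start: x ≡ 1 (mod 3).
  Combine with x ≡ 14 (mod 17); new modulus lcm = 51.
    Write x = 1 + 3·t and substitute into x ≡ 14 (mod 17): 3·t ≡ 14 − 1 = 13 (mod 17).
    The inverse of 3 mod 17 is 6 (since 3·6 = 18 = 1·17 + 1), so t ≡ 6·13 = 78 ≡ 10 (mod 17).
    Then x = 1 + 3·10 = 31, valid modulo lcm(3, 17) = 51: x ≡ 31 (mod 51).
  Combine with x ≡ 5 (mod 11); new modulus lcm = 561.
    Write x = 31 + 51·t and substitute into x ≡ 5 (mod 11): 51·t ≡ 5 − 31 = -26 (mod 11).
    Reduce coefficients mod 11: 7·t ≡ 7 (mod 11).
    The inverse of 7 mod 11 is 8 (since 7·8 = 56 = 5·11 + 1), so t ≡ 8·7 = 56 ≡ 1 (mod 11).
    Then x = 31 + 51·1 = 82, valid modulo lcm(51, 11) = 561: x ≡ 82 (mod 561).
  Combine with x ≡ 0 (mod 4); new modulus lcm = 2244.
    Write x = 82 + 561·t and substitute into x ≡ 0 (mod 4): 561·t ≡ 0 − 82 = -82 (mod 4).
    Reduce coefficients mod 4: 1·t ≡ 2 (mod 4).
    So t ≡ 2 (mod 4).
    Then x = 82 + 561·2 = 1204, valid modulo lcm(561, 4) = 2244: x ≡ 1204 (mod 2244).
Verify against each original: 1204 mod 3 = 1, 1204 mod 17 = 14, 1204 mod 11 = 5, 1204 mod 4 = 0.

x ≡ 1204 (mod 2244).


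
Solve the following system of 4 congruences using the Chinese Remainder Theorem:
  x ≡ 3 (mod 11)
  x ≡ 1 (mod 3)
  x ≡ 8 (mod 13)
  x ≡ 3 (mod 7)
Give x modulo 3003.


Product of moduli M = 11 · 3 · 13 · 7 = 3003.
Merge one congruence at a time:
  Start: x ≡ 3 (mod 11).
  Combine with x ≡ 1 (mod 3); new modulus lcm = 33.
    Write x = 3 + 11·t and substitute into x ≡ 1 (mod 3): 11·t ≡ 1 − 3 = -2 (mod 3).
    Reduce coefficients mod 3: 2·t ≡ 1 (mod 3).
    The inverse of 2 mod 3 is 2 (since 2·2 = 4 = 1·3 + 1), so t ≡ 2·1 = 2 ≡ 2 (mod 3).
    Then x = 3 + 11·2 = 25, valid modulo lcm(11, 3) = 33: x ≡ 25 (mod 33).
  Combine with x ≡ 8 (mod 13); new modulus lcm = 429.
    Write x = 25 + 33·t and substitute into x ≡ 8 (mod 13): 33·t ≡ 8 − 25 = -17 (mod 13).
    Reduce coefficients mod 13: 7·t ≡ 9 (mod 13).
    The inverse of 7 mod 13 is 2 (since 7·2 = 14 = 1·13 + 1), so t ≡ 2·9 = 18 ≡ 5 (mod 13).
    Then x = 25 + 33·5 = 190, valid modulo lcm(33, 13) = 429: x ≡ 190 (mod 429).
  Combine with x ≡ 3 (mod 7); new modulus lcm = 3003.
    Write x = 190 + 429·t and substitute into x ≡ 3 (mod 7): 429·t ≡ 3 − 190 = -187 (mod 7).
    Reduce coefficients mod 7: 2·t ≡ 2 (mod 7).
    The inverse of 2 mod 7 is 4 (since 2·4 = 8 = 1·7 + 1), so t ≡ 4·2 = 8 ≡ 1 (mod 7).
    Then x = 190 + 429·1 = 619, valid modulo lcm(429, 7) = 3003: x ≡ 619 (mod 3003).
Verify against each original: 619 mod 11 = 3, 619 mod 3 = 1, 619 mod 13 = 8, 619 mod 7 = 3.

x ≡ 619 (mod 3003).


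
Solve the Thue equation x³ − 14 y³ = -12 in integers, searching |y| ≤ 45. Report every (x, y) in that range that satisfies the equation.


The equation is x³ - 14y³ = -12. For fixed y, x³ = 14·y³ − 12, so a solution requires the RHS to be a perfect cube.
Strategy: iterate y from -45 to 45, compute RHS = 14·y³ − 12, and check whether it is a (positive or negative) perfect cube.
Check small values of y:
  y = 0: RHS = -12 is not a perfect cube.
  y = 1: RHS = 2 is not a perfect cube.
  y = -1: RHS = -26 is not a perfect cube.
  y = 2: RHS = 100 is not a perfect cube.
  y = -2: RHS = -124 is not a perfect cube.
  y = 3: RHS = 366 is not a perfect cube.
  y = -3: RHS = -390 is not a perfect cube.
Continuing the search up to |y| = 45 finds no solutions either.
No (x, y) in the scanned range satisfies the equation.

No integer solutions with |y| ≤ 45.


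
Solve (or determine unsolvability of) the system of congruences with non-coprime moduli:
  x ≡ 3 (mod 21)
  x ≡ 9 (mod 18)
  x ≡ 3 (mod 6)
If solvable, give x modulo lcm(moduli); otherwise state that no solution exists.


Moduli 21, 18, 6 are not pairwise coprime, so CRT works modulo lcm(m_i) when all pairwise compatibility conditions hold.
Pairwise compatibility: gcd(m_i, m_j) must divide a_i - a_j for every pair.
Merge one congruence at a time:
  Start: x ≡ 3 (mod 21).
  Combine with x ≡ 9 (mod 18): gcd(21, 18) = 3; 9 - 3 = 6, which IS divisible by 3, so compatible.
    Write x = 3 + 21·t and substitute into x ≡ 9 (mod 18): 21·t ≡ 9 − 3 = 6 (mod 18).
    Divide the congruence (and modulus) by g = 3: 7·t ≡ 2 (mod 6).
    Reduce coefficients mod 6: 1·t ≡ 2 (mod 6).
    So t ≡ 2 (mod 6).
    Then x = 3 + 21·2 = 45, valid modulo lcm(21, 18) = 126: x ≡ 45 (mod 126).
  Combine with x ≡ 3 (mod 6): gcd(126, 6) = 6; 3 - 45 = -42, which IS divisible by 6, so compatible.
    Write x = 45 + 126·t and substitute into x ≡ 3 (mod 6): 126·t ≡ 3 − 45 = -42 (mod 6).
    Divide the congruence (and modulus) by g = 6: 21·t ≡ -7 (mod 1).
    Modulo 1 every t works; take t = 0.
    Then x = 45 + 126·0 = 45, valid modulo lcm(126, 6) = 126: x ≡ 45 (mod 126).
Verify: 45 mod 21 = 3, 45 mod 18 = 9, 45 mod 6 = 3.

x ≡ 45 (mod 126).


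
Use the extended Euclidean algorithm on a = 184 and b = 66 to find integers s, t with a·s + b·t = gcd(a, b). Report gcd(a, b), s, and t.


Euclidean algorithm on (184, 66) — divide until remainder is 0:
  184 = 2 · 66 + 52
  66 = 1 · 52 + 14
  52 = 3 · 14 + 10
  14 = 1 · 10 + 4
  10 = 2 · 4 + 2
  4 = 2 · 2 + 0
gcd(184, 66) = 2.
Track Bezout coefficients alongside the remainders: start with r₀ = 184 = a·1 + b·0 (s = 1, t = 0) and r₁ = 66 = a·0 + b·1 (s = 0, t = 1); each new remainder r_{k+1} = r_{k-1} − q_k·r_k inherits s_{k+1} = s_{k-1} − q_k·s_k, t_{k+1} = t_{k-1} − q_k·t_k, so r_k = a·s_k + b·t_k at every step:
  q = 2: r = 52, s = 1 − 2·0 = 1, t = 0 − 2·1 = -2  (check: 184·1 + 66·(-2) = 52)
  q = 1: r = 14, s = 0 − 1·1 = -1, t = 1 − 1·(-2) = 3  (check: 184·(-1) + 66·3 = 14)
  q = 3: r = 10, s = 1 − 3·(-1) = 4, t = -2 − 3·3 = -11  (check: 184·4 + 66·(-11) = 10)
  q = 1: r = 4, s = -1 − 1·4 = -5, t = 3 − 1·(-11) = 14  (check: 184·(-5) + 66·14 = 4)
  q = 2: r = 2, s = 4 − 2·(-5) = 14, t = -11 − 2·14 = -39  (check: 184·14 + 66·(-39) = 2)
The row with r = 2 (the gcd) gives the Bezout coefficients s = 14, t = -39.
Result: 184 · (14) + 66 · (-39) = 2.

gcd(184, 66) = 2; s = 14, t = -39 (check: 184·14 + 66·(-39) = 2).


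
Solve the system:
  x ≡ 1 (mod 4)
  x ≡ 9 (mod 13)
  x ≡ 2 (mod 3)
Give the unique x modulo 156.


Moduli 4, 13, 3 are pairwise coprime; by CRT there is a unique solution modulo M = 4 · 13 · 3 = 156.
Solve pairwise, accumulating the modulus:
  Start with x ≡ 1 (mod 4).
  Combine with x ≡ 9 (mod 13): since gcd(4, 13) = 1, we get a unique residue mod 52.
    Write x = 1 + 4·t and substitute into x ≡ 9 (mod 13): 4·t ≡ 9 − 1 = 8 (mod 13).
    The inverse of 4 mod 13 is 10 (since 4·10 = 40 = 3·13 + 1), so t ≡ 10·8 = 80 ≡ 2 (mod 13).
    Then x = 1 + 4·2 = 9, valid modulo lcm(4, 13) = 52: x ≡ 9 (mod 52).
  Combine with x ≡ 2 (mod 3): since gcd(52, 3) = 1, we get a unique residue mod 156.
    Write x = 9 + 52·t and substitute into x ≡ 2 (mod 3): 52·t ≡ 2 − 9 = -7 (mod 3).
    Reduce coefficients mod 3: 1·t ≡ 2 (mod 3).
    So t ≡ 2 (mod 3).
    Then x = 9 + 52·2 = 113, valid modulo lcm(52, 3) = 156: x ≡ 113 (mod 156).
Verify: 113 mod 4 = 1 ✓, 113 mod 13 = 9 ✓, 113 mod 3 = 2 ✓.

x ≡ 113 (mod 156).


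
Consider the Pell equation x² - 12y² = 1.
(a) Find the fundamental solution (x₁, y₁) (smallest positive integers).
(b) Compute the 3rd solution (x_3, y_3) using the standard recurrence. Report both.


Step 1: Find the fundamental solution (x₁, y₁) of x² - 12y² = 1.
  Expand √12 as a continued fraction. a₀ = ⌊√12⌋ = 3; iterate m_{k+1} = d_k·a_k − m_k, d_{k+1} = (12 − m_{k+1}²)/d_k, a_{k+1} = ⌊(a₀ + m_{k+1})/d_{k+1}⌋ (starting m₀ = 0, d₀ = 1), with convergents p_k = a_k·p_{k-1} + p_{k-2}, q_k = a_k·q_{k-1} + q_{k-2} (p₋₁ = 1, q₋₁ = 0):
  k = 0: a₀ = 3; p₀/q₀ = 3/1; p₀² − 12·q₀² = 9 − 12 = -3.
  k = 1: m = 3, d = 3, a = ⌊(3 + 3)/3⌋ = 2; p/q = (2·3 + 1)/(2·1 + 0) = 7/2; p² − 12·q² = 49 − 48 = 1.
  The first convergent with p² − 12·q² = 1 gives the fundamental solution (x₁, y₁) = (7, 2).
Step 2: Apply the recurrence (x_{n+1}, y_{n+1}) = (x₁x_n + 12y₁y_n, x₁y_n + y₁x_n) repeatedly.
  From (x_1, y_1) = (7, 2): x_2 = 7·7 + 12·2·2 = 97; y_2 = 7·2 + 2·7 = 28.
  From (x_2, y_2) = (97, 28): x_3 = 7·97 + 12·2·28 = 1351; y_3 = 7·28 + 2·97 = 390.
Step 3: Verify x_3² - 12·y_3² = 1825201 - 1825200 = 1 (should be 1). ✓

(x_1, y_1) = (7, 2); (x_3, y_3) = (1351, 390).


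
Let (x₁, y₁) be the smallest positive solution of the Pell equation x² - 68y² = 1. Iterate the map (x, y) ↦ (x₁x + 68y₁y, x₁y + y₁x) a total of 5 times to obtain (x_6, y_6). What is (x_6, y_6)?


Step 1: Find the fundamental solution (x₁, y₁) of x² - 68y² = 1.
  Expand √68 as a continued fraction. a₀ = ⌊√68⌋ = 8; iterate m_{k+1} = d_k·a_k − m_k, d_{k+1} = (68 − m_{k+1}²)/d_k, a_{k+1} = ⌊(a₀ + m_{k+1})/d_{k+1}⌋ (starting m₀ = 0, d₀ = 1), with convergents p_k = a_k·p_{k-1} + p_{k-2}, q_k = a_k·q_{k-1} + q_{k-2} (p₋₁ = 1, q₋₁ = 0):
  k = 0: a₀ = 8; p₀/q₀ = 8/1; p₀² − 68·q₀² = 64 − 68 = -4.
  k = 1: m = 8, d = 4, a = ⌊(8 + 8)/4⌋ = 4; p/q = (4·8 + 1)/(4·1 + 0) = 33/4; p² − 68·q² = 1089 − 1088 = 1.
  The first convergent with p² − 68·q² = 1 gives the fundamental solution (x₁, y₁) = (33, 4).
Step 2: Apply the recurrence (x_{n+1}, y_{n+1}) = (x₁x_n + 68y₁y_n, x₁y_n + y₁x_n) repeatedly.
  From (x_1, y_1) = (33, 4): x_2 = 33·33 + 68·4·4 = 2177; y_2 = 33·4 + 4·33 = 264.
  From (x_2, y_2) = (2177, 264): x_3 = 33·2177 + 68·4·264 = 143649; y_3 = 33·264 + 4·2177 = 17420.
  From (x_3, y_3) = (143649, 17420): x_4 = 33·143649 + 68·4·17420 = 9478657; y_4 = 33·17420 + 4·143649 = 1149456.
  From (x_4, y_4) = (9478657, 1149456): x_5 = 33·9478657 + 68·4·1149456 = 625447713; y_5 = 33·1149456 + 4·9478657 = 75846676.
  From (x_5, y_5) = (625447713, 75846676): x_6 = 33·625447713 + 68·4·75846676 = 41270070401; y_6 = 33·75846676 + 4·625447713 = 5004731160.
Step 3: Verify x_6² - 68·y_6² = 1703218710903496300801 - 1703218710903496300800 = 1 (should be 1). ✓

(x_1, y_1) = (33, 4); (x_6, y_6) = (41270070401, 5004731160).


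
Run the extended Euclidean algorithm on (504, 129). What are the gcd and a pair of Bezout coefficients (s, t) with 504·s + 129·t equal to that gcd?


Euclidean algorithm on (504, 129) — divide until remainder is 0:
  504 = 3 · 129 + 117
  129 = 1 · 117 + 12
  117 = 9 · 12 + 9
  12 = 1 · 9 + 3
  9 = 3 · 3 + 0
gcd(504, 129) = 3.
Track Bezout coefficients alongside the remainders: start with r₀ = 504 = a·1 + b·0 (s = 1, t = 0) and r₁ = 129 = a·0 + b·1 (s = 0, t = 1); each new remainder r_{k+1} = r_{k-1} − q_k·r_k inherits s_{k+1} = s_{k-1} − q_k·s_k, t_{k+1} = t_{k-1} − q_k·t_k, so r_k = a·s_k + b·t_k at every step:
  q = 3: r = 117, s = 1 − 3·0 = 1, t = 0 − 3·1 = -3  (check: 504·1 + 129·(-3) = 117)
  q = 1: r = 12, s = 0 − 1·1 = -1, t = 1 − 1·(-3) = 4  (check: 504·(-1) + 129·4 = 12)
  q = 9: r = 9, s = 1 − 9·(-1) = 10, t = -3 − 9·4 = -39  (check: 504·10 + 129·(-39) = 9)
  q = 1: r = 3, s = -1 − 1·10 = -11, t = 4 − 1·(-39) = 43  (check: 504·(-11) + 129·43 = 3)
The row with r = 3 (the gcd) gives the Bezout coefficients s = -11, t = 43.
Result: 504 · (-11) + 129 · (43) = 3.

gcd(504, 129) = 3; s = -11, t = 43 (check: 504·(-11) + 129·43 = 3).


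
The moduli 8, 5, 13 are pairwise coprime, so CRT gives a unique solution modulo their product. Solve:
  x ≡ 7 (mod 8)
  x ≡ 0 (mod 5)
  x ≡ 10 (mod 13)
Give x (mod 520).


Moduli 8, 5, 13 are pairwise coprime; by CRT there is a unique solution modulo M = 8 · 5 · 13 = 520.
Solve pairwise, accumulating the modulus:
  Start with x ≡ 7 (mod 8).
  Combine with x ≡ 0 (mod 5): since gcd(8, 5) = 1, we get a unique residue mod 40.
    Write x = 7 + 8·t and substitute into x ≡ 0 (mod 5): 8·t ≡ 0 − 7 = -7 (mod 5).
    Reduce coefficients mod 5: 3·t ≡ 3 (mod 5).
    The inverse of 3 mod 5 is 2 (since 3·2 = 6 = 1·5 + 1), so t ≡ 2·3 = 6 ≡ 1 (mod 5).
    Then x = 7 + 8·1 = 15, valid modulo lcm(8, 5) = 40: x ≡ 15 (mod 40).
  Combine with x ≡ 10 (mod 13): since gcd(40, 13) = 1, we get a unique residue mod 520.
    Write x = 15 + 40·t and substitute into x ≡ 10 (mod 13): 40·t ≡ 10 − 15 = -5 (mod 13).
    Reduce coefficients mod 13: 1·t ≡ 8 (mod 13).
    So t ≡ 8 (mod 13).
    Then x = 15 + 40·8 = 335, valid modulo lcm(40, 13) = 520: x ≡ 335 (mod 520).
Verify: 335 mod 8 = 7 ✓, 335 mod 5 = 0 ✓, 335 mod 13 = 10 ✓.

x ≡ 335 (mod 520).


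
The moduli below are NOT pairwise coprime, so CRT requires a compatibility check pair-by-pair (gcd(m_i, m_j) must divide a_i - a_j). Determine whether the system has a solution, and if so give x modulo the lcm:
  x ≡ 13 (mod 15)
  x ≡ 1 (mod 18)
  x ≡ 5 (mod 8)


Moduli 15, 18, 8 are not pairwise coprime, so CRT works modulo lcm(m_i) when all pairwise compatibility conditions hold.
Pairwise compatibility: gcd(m_i, m_j) must divide a_i - a_j for every pair.
Merge one congruence at a time:
  Start: x ≡ 13 (mod 15).
  Combine with x ≡ 1 (mod 18): gcd(15, 18) = 3; 1 - 13 = -12, which IS divisible by 3, so compatible.
    Write x = 13 + 15·t and substitute into x ≡ 1 (mod 18): 15·t ≡ 1 − 13 = -12 (mod 18).
    Divide the congruence (and modulus) by g = 3: 5·t ≡ -4 (mod 6).
    Reduce coefficients mod 6: 5·t ≡ 2 (mod 6).
    The inverse of 5 mod 6 is 5 (since 5·5 = 25 = 4·6 + 1), so t ≡ 5·2 = 10 ≡ 4 (mod 6).
    Then x = 13 + 15·4 = 73, valid modulo lcm(15, 18) = 90: x ≡ 73 (mod 90).
  Combine with x ≡ 5 (mod 8): gcd(90, 8) = 2; 5 - 73 = -68, which IS divisible by 2, so compatible.
    Write x = 73 + 90·t and substitute into x ≡ 5 (mod 8): 90·t ≡ 5 − 73 = -68 (mod 8).
    Divide the congruence (and modulus) by g = 2: 45·t ≡ -34 (mod 4).
    Reduce coefficients mod 4: 1·t ≡ 2 (mod 4).
    So t ≡ 2 (mod 4).
    Then x = 73 + 90·2 = 253, valid modulo lcm(90, 8) = 360: x ≡ 253 (mod 360).
Verify: 253 mod 15 = 13, 253 mod 18 = 1, 253 mod 8 = 5.

x ≡ 253 (mod 360).


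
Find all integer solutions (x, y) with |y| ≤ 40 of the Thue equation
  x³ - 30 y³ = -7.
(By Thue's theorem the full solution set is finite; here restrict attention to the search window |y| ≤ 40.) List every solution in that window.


The equation is x³ - 30y³ = -7. For fixed y, x³ = 30·y³ − 7, so a solution requires the RHS to be a perfect cube.
Strategy: iterate y from -40 to 40, compute RHS = 30·y³ − 7, and check whether it is a (positive or negative) perfect cube.
Check small values of y:
  y = 0: RHS = -7 is not a perfect cube.
  y = 1: RHS = 23 is not a perfect cube.
  y = -1: RHS = -37 is not a perfect cube.
  y = 2: RHS = 233 is not a perfect cube.
  y = -2: RHS = -247 is not a perfect cube.
  y = 3: RHS = 803 is not a perfect cube.
  y = -3: RHS = -817 is not a perfect cube.
Continuing the search up to |y| = 40 finds no solutions either.
No (x, y) in the scanned range satisfies the equation.

No integer solutions with |y| ≤ 40.


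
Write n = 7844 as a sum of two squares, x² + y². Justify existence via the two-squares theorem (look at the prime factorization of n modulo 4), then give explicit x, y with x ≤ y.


Step 1: Factor n = 7844 = 2^2 · 37 · 53.
Step 2: Check the mod-4 condition on each prime factor: 2 = 2 (special); 37 ≡ 1 (mod 4), exponent 1; 53 ≡ 1 (mod 4), exponent 1.
All primes ≡ 3 (mod 4) appear to even exponent (or don't appear), so by the two-squares theorem n IS expressible as a sum of two squares.
Step 3: Build a representation. Group n = k² · m with k = 2 and m = 37 · 53 = 1961 (a product of primes ≡ 1 (mod 4)); a representation of m scales to one of n via (k·x)² + (k·y)² = k²(x² + y²). Each prime p ≡ 1 (mod 4) is itself a sum of two squares; find a² by testing p − a² for a perfect square:
  37: 37 − 1² = 36 = 6² ⇒ 37 = 1² + 6².
  53: 53 − 1² = 52, 53 − 2² = 49 = 7² ⇒ 53 = 2² + 7².
  Combine using the Brahmagupta–Fibonacci identity (a² + b²)(c² + d²) = (ac − bd)² + (ad + bc)² = (ac + bd)² + (ad − bc)²:
  37 · 53 = 1961: from (1² + 6²)(2² + 7²), take (1·2 − 6·7, 1·7 + 6·2) = (2 − 42, 7 + 12) = (-40, 19); dropping signs (only squares matter) gives (40, 19); check 40² + 19² = 1600 + 361 = 1961 ✓.
  Scale by k = 2: (2·40, 2·19) = (80, 38).
Step 4: Order so x ≤ y and verify: 38² + 80² = 1444 + 6400 = 7844 = n. ✓

n = 7844 = 38² + 80² (one valid representation with x ≤ y).


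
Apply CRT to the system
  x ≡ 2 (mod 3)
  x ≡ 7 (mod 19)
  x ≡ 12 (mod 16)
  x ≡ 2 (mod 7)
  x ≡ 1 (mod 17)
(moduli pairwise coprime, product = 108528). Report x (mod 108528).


Product of moduli M = 3 · 19 · 16 · 7 · 17 = 108528.
Merge one congruence at a time:
  Start: x ≡ 2 (mod 3).
  Combine with x ≡ 7 (mod 19); new modulus lcm = 57.
    Write x = 2 + 3·t and substitute into x ≡ 7 (mod 19): 3·t ≡ 7 − 2 = 5 (mod 19).
    The inverse of 3 mod 19 is 13 (since 3·13 = 39 = 2·19 + 1), so t ≡ 13·5 = 65 ≡ 8 (mod 19).
    Then x = 2 + 3·8 = 26, valid modulo lcm(3, 19) = 57: x ≡ 26 (mod 57).
  Combine with x ≡ 12 (mod 16); new modulus lcm = 912.
    Write x = 26 + 57·t and substitute into x ≡ 12 (mod 16): 57·t ≡ 12 − 26 = -14 (mod 16).
    Reduce coefficients mod 16: 9·t ≡ 2 (mod 16).
    The inverse of 9 mod 16 is 9 (since 9·9 = 81 = 5·16 + 1), so t ≡ 9·2 = 18 ≡ 2 (mod 16).
    Then x = 26 + 57·2 = 140, valid modulo lcm(57, 16) = 912: x ≡ 140 (mod 912).
  Combine with x ≡ 2 (mod 7); new modulus lcm = 6384.
    Write x = 140 + 912·t and substitute into x ≡ 2 (mod 7): 912·t ≡ 2 − 140 = -138 (mod 7).
    Reduce coefficients mod 7: 2·t ≡ 2 (mod 7).
    The inverse of 2 mod 7 is 4 (since 2·4 = 8 = 1·7 + 1), so t ≡ 4·2 = 8 ≡ 1 (mod 7).
    Then x = 140 + 912·1 = 1052, valid modulo lcm(912, 7) = 6384: x ≡ 1052 (mod 6384).
  Combine with x ≡ 1 (mod 17); new modulus lcm = 108528.
    Write x = 1052 + 6384·t and substitute into x ≡ 1 (mod 17): 6384·t ≡ 1 − 1052 = -1051 (mod 17).
    Reduce coefficients mod 17: 9·t ≡ 3 (mod 17).
    The inverse of 9 mod 17 is 2 (since 9·2 = 18 = 1·17 + 1), so t ≡ 2·3 = 6 ≡ 6 (mod 17).
    Then x = 1052 + 6384·6 = 39356, valid modulo lcm(6384, 17) = 108528: x ≡ 39356 (mod 108528).
Verify against each original: 39356 mod 3 = 2, 39356 mod 19 = 7, 39356 mod 16 = 12, 39356 mod 7 = 2, 39356 mod 17 = 1.

x ≡ 39356 (mod 108528).


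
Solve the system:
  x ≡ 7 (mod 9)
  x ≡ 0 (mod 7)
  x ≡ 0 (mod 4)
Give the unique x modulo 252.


Moduli 9, 7, 4 are pairwise coprime; by CRT there is a unique solution modulo M = 9 · 7 · 4 = 252.
Solve pairwise, accumulating the modulus:
  Start with x ≡ 7 (mod 9).
  Combine with x ≡ 0 (mod 7): since gcd(9, 7) = 1, we get a unique residue mod 63.
    Write x = 7 + 9·t and substitute into x ≡ 0 (mod 7): 9·t ≡ 0 − 7 = -7 (mod 7).
    Reduce coefficients mod 7: 2·t ≡ 0 (mod 7).
    The inverse of 2 mod 7 is 4 (since 2·4 = 8 = 1·7 + 1), so t ≡ 4·0 = 0 ≡ 0 (mod 7).
    Then x = 7 + 9·0 = 7, valid modulo lcm(9, 7) = 63: x ≡ 7 (mod 63).
  Combine with x ≡ 0 (mod 4): since gcd(63, 4) = 1, we get a unique residue mod 252.
    Write x = 7 + 63·t and substitute into x ≡ 0 (mod 4): 63·t ≡ 0 − 7 = -7 (mod 4).
    Reduce coefficients mod 4: 3·t ≡ 1 (mod 4).
    The inverse of 3 mod 4 is 3 (since 3·3 = 9 = 2·4 + 1), so t ≡ 3·1 = 3 ≡ 3 (mod 4).
    Then x = 7 + 63·3 = 196, valid modulo lcm(63, 4) = 252: x ≡ 196 (mod 252).
Verify: 196 mod 9 = 7 ✓, 196 mod 7 = 0 ✓, 196 mod 4 = 0 ✓.

x ≡ 196 (mod 252).


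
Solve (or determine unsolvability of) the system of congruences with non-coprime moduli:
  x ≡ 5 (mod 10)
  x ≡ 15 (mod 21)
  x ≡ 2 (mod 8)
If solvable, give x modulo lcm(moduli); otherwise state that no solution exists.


Moduli 10, 21, 8 are not pairwise coprime, so CRT works modulo lcm(m_i) when all pairwise compatibility conditions hold.
Pairwise compatibility: gcd(m_i, m_j) must divide a_i - a_j for every pair.
Merge one congruence at a time:
  Start: x ≡ 5 (mod 10).
  Combine with x ≡ 15 (mod 21): gcd(10, 21) = 1; 15 - 5 = 10, which IS divisible by 1, so compatible.
    Write x = 5 + 10·t and substitute into x ≡ 15 (mod 21): 10·t ≡ 15 − 5 = 10 (mod 21).
    The inverse of 10 mod 21 is 19 (since 10·19 = 190 = 9·21 + 1), so t ≡ 19·10 = 190 ≡ 1 (mod 21).
    Then x = 5 + 10·1 = 15, valid modulo lcm(10, 21) = 210: x ≡ 15 (mod 210).
  Combine with x ≡ 2 (mod 8): gcd(210, 8) = 2, and 2 - 15 = -13 is NOT divisible by 2.
    ⇒ system is inconsistent (no integer solution).

No solution (the system is inconsistent).


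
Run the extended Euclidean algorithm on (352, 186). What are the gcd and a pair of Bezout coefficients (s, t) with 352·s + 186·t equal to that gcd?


Euclidean algorithm on (352, 186) — divide until remainder is 0:
  352 = 1 · 186 + 166
  186 = 1 · 166 + 20
  166 = 8 · 20 + 6
  20 = 3 · 6 + 2
  6 = 3 · 2 + 0
gcd(352, 186) = 2.
Track Bezout coefficients alongside the remainders: start with r₀ = 352 = a·1 + b·0 (s = 1, t = 0) and r₁ = 186 = a·0 + b·1 (s = 0, t = 1); each new remainder r_{k+1} = r_{k-1} − q_k·r_k inherits s_{k+1} = s_{k-1} − q_k·s_k, t_{k+1} = t_{k-1} − q_k·t_k, so r_k = a·s_k + b·t_k at every step:
  q = 1: r = 166, s = 1 − 1·0 = 1, t = 0 − 1·1 = -1  (check: 352·1 + 186·(-1) = 166)
  q = 1: r = 20, s = 0 − 1·1 = -1, t = 1 − 1·(-1) = 2  (check: 352·(-1) + 186·2 = 20)
  q = 8: r = 6, s = 1 − 8·(-1) = 9, t = -1 − 8·2 = -17  (check: 352·9 + 186·(-17) = 6)
  q = 3: r = 2, s = -1 − 3·9 = -28, t = 2 − 3·(-17) = 53  (check: 352·(-28) + 186·53 = 2)
The row with r = 2 (the gcd) gives the Bezout coefficients s = -28, t = 53.
Result: 352 · (-28) + 186 · (53) = 2.

gcd(352, 186) = 2; s = -28, t = 53 (check: 352·(-28) + 186·53 = 2).


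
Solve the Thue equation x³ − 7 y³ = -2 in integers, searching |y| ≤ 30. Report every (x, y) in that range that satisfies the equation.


The equation is x³ - 7y³ = -2. For fixed y, x³ = 7·y³ − 2, so a solution requires the RHS to be a perfect cube.
Strategy: iterate y from -30 to 30, compute RHS = 7·y³ − 2, and check whether it is a (positive or negative) perfect cube.
Check small values of y:
  y = 0: RHS = -2 is not a perfect cube.
  y = 1: RHS = 5 is not a perfect cube.
  y = -1: RHS = -9 is not a perfect cube.
  y = 2: RHS = 54 is not a perfect cube.
  y = -2: RHS = -58 is not a perfect cube.
  y = 3: RHS = 187 is not a perfect cube.
  y = -3: RHS = -191 is not a perfect cube.
Continuing the search up to |y| = 30 finds no solutions either.
No (x, y) in the scanned range satisfies the equation.

No integer solutions with |y| ≤ 30.


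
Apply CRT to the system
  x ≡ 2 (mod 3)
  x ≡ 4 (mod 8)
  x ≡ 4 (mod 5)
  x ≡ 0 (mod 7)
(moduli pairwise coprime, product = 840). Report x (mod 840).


Product of moduli M = 3 · 8 · 5 · 7 = 840.
Merge one congruence at a time:
  Start: x ≡ 2 (mod 3).
  Combine with x ≡ 4 (mod 8); new modulus lcm = 24.
    Write x = 2 + 3·t and substitute into x ≡ 4 (mod 8): 3·t ≡ 4 − 2 = 2 (mod 8).
    The inverse of 3 mod 8 is 3 (since 3·3 = 9 = 1·8 + 1), so t ≡ 3·2 = 6 ≡ 6 (mod 8).
    Then x = 2 + 3·6 = 20, valid modulo lcm(3, 8) = 24: x ≡ 20 (mod 24).
  Combine with x ≡ 4 (mod 5); new modulus lcm = 120.
    Write x = 20 + 24·t and substitute into x ≡ 4 (mod 5): 24·t ≡ 4 − 20 = -16 (mod 5).
    Reduce coefficients mod 5: 4·t ≡ 4 (mod 5).
    The inverse of 4 mod 5 is 4 (since 4·4 = 16 = 3·5 + 1), so t ≡ 4·4 = 16 ≡ 1 (mod 5).
    Then x = 20 + 24·1 = 44, valid modulo lcm(24, 5) = 120: x ≡ 44 (mod 120).
  Combine with x ≡ 0 (mod 7); new modulus lcm = 840.
    Write x = 44 + 120·t and substitute into x ≡ 0 (mod 7): 120·t ≡ 0 − 44 = -44 (mod 7).
    Reduce coefficients mod 7: 1·t ≡ 5 (mod 7).
    So t ≡ 5 (mod 7).
    Then x = 44 + 120·5 = 644, valid modulo lcm(120, 7) = 840: x ≡ 644 (mod 840).
Verify against each original: 644 mod 3 = 2, 644 mod 8 = 4, 644 mod 5 = 4, 644 mod 7 = 0.

x ≡ 644 (mod 840).


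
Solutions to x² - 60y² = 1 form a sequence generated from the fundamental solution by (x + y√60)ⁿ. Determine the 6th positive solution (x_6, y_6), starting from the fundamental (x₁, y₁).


Step 1: Find the fundamental solution (x₁, y₁) of x² - 60y² = 1.
  Expand √60 as a continued fraction. a₀ = ⌊√60⌋ = 7; iterate m_{k+1} = d_k·a_k − m_k, d_{k+1} = (60 − m_{k+1}²)/d_k, a_{k+1} = ⌊(a₀ + m_{k+1})/d_{k+1}⌋ (starting m₀ = 0, d₀ = 1), with convergents p_k = a_k·p_{k-1} + p_{k-2}, q_k = a_k·q_{k-1} + q_{k-2} (p₋₁ = 1, q₋₁ = 0):
  k = 0: a₀ = 7; p₀/q₀ = 7/1; p₀² − 60·q₀² = 49 − 60 = -11.
  k = 1: m = 7, d = 11, a = ⌊(7 + 7)/11⌋ = 1; p/q = (1·7 + 1)/(1·1 + 0) = 8/1; p² − 60·q² = 64 − 60 = 4.
  k = 2: m = 4, d = 4, a = ⌊(7 + 4)/4⌋ = 2; p/q = (2·8 + 7)/(2·1 + 1) = 23/3; p² − 60·q² = 529 − 540 = -11.
  k = 3: m = 4, d = 11, a = ⌊(7 + 4)/11⌋ = 1; p/q = (1·23 + 8)/(1·3 + 1) = 31/4; p² − 60·q² = 961 − 960 = 1.
  The first convergent with p² − 60·q² = 1 gives the fundamental solution (x₁, y₁) = (31, 4).
Step 2: Apply the recurrence (x_{n+1}, y_{n+1}) = (x₁x_n + 60y₁y_n, x₁y_n + y₁x_n) repeatedly.
  From (x_1, y_1) = (31, 4): x_2 = 31·31 + 60·4·4 = 1921; y_2 = 31·4 + 4·31 = 248.
  From (x_2, y_2) = (1921, 248): x_3 = 31·1921 + 60·4·248 = 119071; y_3 = 31·248 + 4·1921 = 15372.
  From (x_3, y_3) = (119071, 15372): x_4 = 31·119071 + 60·4·15372 = 7380481; y_4 = 31·15372 + 4·119071 = 952816.
  From (x_4, y_4) = (7380481, 952816): x_5 = 31·7380481 + 60·4·952816 = 457470751; y_5 = 31·952816 + 4·7380481 = 59059220.
  From (x_5, y_5) = (457470751, 59059220): x_6 = 31·457470751 + 60·4·59059220 = 28355806081; y_6 = 31·59059220 + 4·457470751 = 3660718824.
Step 3: Verify x_6² - 60·y_6² = 804051738503276578561 - 804051738503276578560 = 1 (should be 1). ✓

(x_1, y_1) = (31, 4); (x_6, y_6) = (28355806081, 3660718824).


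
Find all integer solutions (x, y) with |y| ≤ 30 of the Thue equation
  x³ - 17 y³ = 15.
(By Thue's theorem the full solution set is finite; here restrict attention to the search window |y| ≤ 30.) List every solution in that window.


The equation is x³ - 17y³ = 15. For fixed y, x³ = 17·y³ + 15, so a solution requires the RHS to be a perfect cube.
Strategy: iterate y from -30 to 30, compute RHS = 17·y³ + 15, and check whether it is a (positive or negative) perfect cube.
Check small values of y:
  y = 0: RHS = 15 is not a perfect cube.
  y = 1: RHS = 32 is not a perfect cube.
  y = -1: RHS = -2 is not a perfect cube.
  y = 2: RHS = 151 is not a perfect cube.
  y = -2: RHS = -121 is not a perfect cube.
  y = 3: RHS = 474 is not a perfect cube.
  y = -3: RHS = -444 is not a perfect cube.
Continuing the search up to |y| = 30 finds no solutions either.
No (x, y) in the scanned range satisfies the equation.

No integer solutions with |y| ≤ 30.


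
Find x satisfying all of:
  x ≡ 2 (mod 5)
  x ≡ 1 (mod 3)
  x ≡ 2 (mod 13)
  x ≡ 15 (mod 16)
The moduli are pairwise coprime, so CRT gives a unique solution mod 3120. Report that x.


Product of moduli M = 5 · 3 · 13 · 16 = 3120.
Merge one congruence at a time:
  Start: x ≡ 2 (mod 5).
  Combine with x ≡ 1 (mod 3); new modulus lcm = 15.
    Write x = 2 + 5·t and substitute into x ≡ 1 (mod 3): 5·t ≡ 1 − 2 = -1 (mod 3).
    Reduce coefficients mod 3: 2·t ≡ 2 (mod 3).
    The inverse of 2 mod 3 is 2 (since 2·2 = 4 = 1·3 + 1), so t ≡ 2·2 = 4 ≡ 1 (mod 3).
    Then x = 2 + 5·1 = 7, valid modulo lcm(5, 3) = 15: x ≡ 7 (mod 15).
  Combine with x ≡ 2 (mod 13); new modulus lcm = 195.
    Write x = 7 + 15·t and substitute into x ≡ 2 (mod 13): 15·t ≡ 2 − 7 = -5 (mod 13).
    Reduce coefficients mod 13: 2·t ≡ 8 (mod 13).
    The inverse of 2 mod 13 is 7 (since 2·7 = 14 = 1·13 + 1), so t ≡ 7·8 = 56 ≡ 4 (mod 13).
    Then x = 7 + 15·4 = 67, valid modulo lcm(15, 13) = 195: x ≡ 67 (mod 195).
  Combine with x ≡ 15 (mod 16); new modulus lcm = 3120.
    Write x = 67 + 195·t and substitute into x ≡ 15 (mod 16): 195·t ≡ 15 − 67 = -52 (mod 16).
    Reduce coefficients mod 16: 3·t ≡ 12 (mod 16).
    The inverse of 3 mod 16 is 11 (since 3·11 = 33 = 2·16 + 1), so t ≡ 11·12 = 132 ≡ 4 (mod 16).
    Then x = 67 + 195·4 = 847, valid modulo lcm(195, 16) = 3120: x ≡ 847 (mod 3120).
Verify against each original: 847 mod 5 = 2, 847 mod 3 = 1, 847 mod 13 = 2, 847 mod 16 = 15.

x ≡ 847 (mod 3120).


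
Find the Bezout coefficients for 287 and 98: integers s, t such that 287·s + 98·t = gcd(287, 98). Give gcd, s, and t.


Euclidean algorithm on (287, 98) — divide until remainder is 0:
  287 = 2 · 98 + 91
  98 = 1 · 91 + 7
  91 = 13 · 7 + 0
gcd(287, 98) = 7.
Track Bezout coefficients alongside the remainders: start with r₀ = 287 = a·1 + b·0 (s = 1, t = 0) and r₁ = 98 = a·0 + b·1 (s = 0, t = 1); each new remainder r_{k+1} = r_{k-1} − q_k·r_k inherits s_{k+1} = s_{k-1} − q_k·s_k, t_{k+1} = t_{k-1} − q_k·t_k, so r_k = a·s_k + b·t_k at every step:
  q = 2: r = 91, s = 1 − 2·0 = 1, t = 0 − 2·1 = -2  (check: 287·1 + 98·(-2) = 91)
  q = 1: r = 7, s = 0 − 1·1 = -1, t = 1 − 1·(-2) = 3  (check: 287·(-1) + 98·3 = 7)
The row with r = 7 (the gcd) gives the Bezout coefficients s = -1, t = 3.
Result: 287 · (-1) + 98 · (3) = 7.

gcd(287, 98) = 7; s = -1, t = 3 (check: 287·(-1) + 98·3 = 7).


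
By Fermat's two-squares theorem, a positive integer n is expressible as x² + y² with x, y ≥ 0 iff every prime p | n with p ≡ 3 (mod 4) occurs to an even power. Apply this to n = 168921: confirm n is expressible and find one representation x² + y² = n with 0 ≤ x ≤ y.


Step 1: Factor n = 168921 = 3^2 · 137^2.
Step 2: Check the mod-4 condition on each prime factor: 3 ≡ 3 (mod 4), exponent 2 (must be even); 137 ≡ 1 (mod 4), exponent 2.
All primes ≡ 3 (mod 4) appear to even exponent (or don't appear), so by the two-squares theorem n IS expressible as a sum of two squares.
Step 3: Build a representation. Group n = k² · m with k = 3 and m = 137 · 137 = 18769 (a product of primes ≡ 1 (mod 4)); a representation of m scales to one of n via (k·x)² + (k·y)² = k²(x² + y²). Each prime p ≡ 1 (mod 4) is itself a sum of two squares; find a² by testing p − a² for a perfect square:
  137: 137 − 1² = 136, 137 − 2² = 133, 137 − 3² = 128, 137 − 4² = 121 = 11² ⇒ 137 = 4² + 11².
  Combine using the Brahmagupta–Fibonacci identity (a² + b²)(c² + d²) = (ac − bd)² + (ad + bc)² = (ac + bd)² + (ad − bc)²:
  137 · 137 = 18769: from (4² + 11²)(4² + 11²), take (4·4 − 11·11, 4·11 + 11·4) = (16 − 121, 44 + 44) = (-105, 88); dropping signs (only squares matter) gives (105, 88); check 105² + 88² = 11025 + 7744 = 18769 ✓.
  Scale by k = 3: (3·105, 3·88) = (315, 264).
Step 4: Order so x ≤ y and verify: 264² + 315² = 69696 + 99225 = 168921 = n. ✓

n = 168921 = 264² + 315² (one valid representation with x ≤ y).


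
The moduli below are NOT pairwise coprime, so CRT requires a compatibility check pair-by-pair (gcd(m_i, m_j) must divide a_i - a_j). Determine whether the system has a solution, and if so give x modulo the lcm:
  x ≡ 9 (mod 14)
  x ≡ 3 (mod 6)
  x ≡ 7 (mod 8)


Moduli 14, 6, 8 are not pairwise coprime, so CRT works modulo lcm(m_i) when all pairwise compatibility conditions hold.
Pairwise compatibility: gcd(m_i, m_j) must divide a_i - a_j for every pair.
Merge one congruence at a time:
  Start: x ≡ 9 (mod 14).
  Combine with x ≡ 3 (mod 6): gcd(14, 6) = 2; 3 - 9 = -6, which IS divisible by 2, so compatible.
    Write x = 9 + 14·t and substitute into x ≡ 3 (mod 6): 14·t ≡ 3 − 9 = -6 (mod 6).
    Divide the congruence (and modulus) by g = 2: 7·t ≡ -3 (mod 3).
    Reduce coefficients mod 3: 1·t ≡ 0 (mod 3).
    So t ≡ 0 (mod 3).
    Then x = 9 + 14·0 = 9, valid modulo lcm(14, 6) = 42: x ≡ 9 (mod 42).
  Combine with x ≡ 7 (mod 8): gcd(42, 8) = 2; 7 - 9 = -2, which IS divisible by 2, so compatible.
    Write x = 9 + 42·t and substitute into x ≡ 7 (mod 8): 42·t ≡ 7 − 9 = -2 (mod 8).
    Divide the congruence (and modulus) by g = 2: 21·t ≡ -1 (mod 4).
    Reduce coefficients mod 4: 1·t ≡ 3 (mod 4).
    So t ≡ 3 (mod 4).
    Then x = 9 + 42·3 = 135, valid modulo lcm(42, 8) = 168: x ≡ 135 (mod 168).
Verify: 135 mod 14 = 9, 135 mod 6 = 3, 135 mod 8 = 7.

x ≡ 135 (mod 168).


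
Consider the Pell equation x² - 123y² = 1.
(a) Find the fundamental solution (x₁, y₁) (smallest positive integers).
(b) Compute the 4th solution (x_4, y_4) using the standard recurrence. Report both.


Step 1: Find the fundamental solution (x₁, y₁) of x² - 123y² = 1.
  Expand √123 as a continued fraction. a₀ = ⌊√123⌋ = 11; iterate m_{k+1} = d_k·a_k − m_k, d_{k+1} = (123 − m_{k+1}²)/d_k, a_{k+1} = ⌊(a₀ + m_{k+1})/d_{k+1}⌋ (starting m₀ = 0, d₀ = 1), with convergents p_k = a_k·p_{k-1} + p_{k-2}, q_k = a_k·q_{k-1} + q_{k-2} (p₋₁ = 1, q₋₁ = 0):
  k = 0: a₀ = 11; p₀/q₀ = 11/1; p₀² − 123·q₀² = 121 − 123 = -2.
  k = 1: m = 11, d = 2, a = ⌊(11 + 11)/2⌋ = 11; p/q = (11·11 + 1)/(11·1 + 0) = 122/11; p² − 123·q² = 14884 − 14883 = 1.
  The first convergent with p² − 123·q² = 1 gives the fundamental solution (x₁, y₁) = (122, 11).
Step 2: Apply the recurrence (x_{n+1}, y_{n+1}) = (x₁x_n + 123y₁y_n, x₁y_n + y₁x_n) repeatedly.
  From (x_1, y_1) = (122, 11): x_2 = 122·122 + 123·11·11 = 29767; y_2 = 122·11 + 11·122 = 2684.
  From (x_2, y_2) = (29767, 2684): x_3 = 122·29767 + 123·11·2684 = 7263026; y_3 = 122·2684 + 11·29767 = 654885.
  From (x_3, y_3) = (7263026, 654885): x_4 = 122·7263026 + 123·11·654885 = 1772148577; y_4 = 122·654885 + 11·7263026 = 159789256.
Step 3: Verify x_4² - 123·y_4² = 3140510578963124929 - 3140510578963124928 = 1 (should be 1). ✓

(x_1, y_1) = (122, 11); (x_4, y_4) = (1772148577, 159789256).
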